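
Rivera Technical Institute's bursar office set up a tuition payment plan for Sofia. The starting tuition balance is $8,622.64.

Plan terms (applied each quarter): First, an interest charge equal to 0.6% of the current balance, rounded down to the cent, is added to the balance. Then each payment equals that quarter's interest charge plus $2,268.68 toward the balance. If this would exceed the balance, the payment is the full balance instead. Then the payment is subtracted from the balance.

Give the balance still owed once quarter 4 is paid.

$0.00

Quarter 1: $8,622.64 +$51.73 interest = $8,674.37; pay $2,320.41 → $6,353.96
Quarter 2: $6,353.96 +$38.12 interest = $6,392.08; pay $2,306.80 → $4,085.28
Quarter 3: $4,085.28 +$24.51 interest = $4,109.79; pay $2,293.19 → $1,816.60
Quarter 4: $1,816.60 +$10.89 interest = $1,827.49; pay $1,827.49 → $0.00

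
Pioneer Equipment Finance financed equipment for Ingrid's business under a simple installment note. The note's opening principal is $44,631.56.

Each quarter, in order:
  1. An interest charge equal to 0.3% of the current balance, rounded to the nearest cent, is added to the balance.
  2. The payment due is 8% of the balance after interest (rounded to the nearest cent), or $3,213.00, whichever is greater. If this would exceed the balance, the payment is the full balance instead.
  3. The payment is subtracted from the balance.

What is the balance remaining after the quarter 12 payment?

$6,591.50

Quarter 1: opening $44,631.56; interest $133.89 → $44,765.45; payment $3,581.24; balance $41,184.21
Quarter 2: opening $41,184.21; interest $123.55 → $41,307.76; payment $3,304.62; balance $38,003.14
Quarter 3: opening $38,003.14; interest $114.01 → $38,117.15; payment $3,213.00; balance $34,904.15
Quarter 4: opening $34,904.15; interest $104.71 → $35,008.86; payment $3,213.00; balance $31,795.86
Quarter 5: opening $31,795.86; interest $95.39 → $31,891.25; payment $3,213.00; balance $28,678.25
Quarter 6: opening $28,678.25; interest $86.03 → $28,764.28; payment $3,213.00; balance $25,551.28
Quarter 7: opening $25,551.28; interest $76.65 → $25,627.93; payment $3,213.00; balance $22,414.93
Quarter 8: opening $22,414.93; interest $67.24 → $22,482.17; payment $3,213.00; balance $19,269.17
Quarter 9: opening $19,269.17; interest $57.81 → $19,326.98; payment $3,213.00; balance $16,113.98
Quarter 10: opening $16,113.98; interest $48.34 → $16,162.32; payment $3,213.00; balance $12,949.32
Quarter 11: opening $12,949.32; interest $38.85 → $12,988.17; payment $3,213.00; balance $9,775.17
Quarter 12: opening $9,775.17; interest $29.33 → $9,804.50; payment $3,213.00; balance $6,591.50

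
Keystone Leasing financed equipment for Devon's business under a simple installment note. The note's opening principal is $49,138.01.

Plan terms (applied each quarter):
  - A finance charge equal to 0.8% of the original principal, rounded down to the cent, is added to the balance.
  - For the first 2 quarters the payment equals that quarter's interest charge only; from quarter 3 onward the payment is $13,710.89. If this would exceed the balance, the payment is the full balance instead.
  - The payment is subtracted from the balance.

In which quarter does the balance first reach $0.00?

6

Quarter 1: $49,138.01 +$393.10 interest = $49,531.11; pay $393.10 → $49,138.01
Quarter 2: $49,138.01 +$393.10 interest = $49,531.11; pay $393.10 → $49,138.01
Quarter 3: $49,138.01 +$393.10 interest = $49,531.11; pay $13,710.89 → $35,820.22
Quarter 4: $35,820.22 +$393.10 interest = $36,213.32; pay $13,710.89 → $22,502.43
Quarter 5: $22,502.43 +$393.10 interest = $22,895.53; pay $13,710.89 → $9,184.64
Quarter 6: $9,184.64 +$393.10 interest = $9,577.74; pay $9,577.74 → $0.00
Balance reaches $0.00 in quarter 6.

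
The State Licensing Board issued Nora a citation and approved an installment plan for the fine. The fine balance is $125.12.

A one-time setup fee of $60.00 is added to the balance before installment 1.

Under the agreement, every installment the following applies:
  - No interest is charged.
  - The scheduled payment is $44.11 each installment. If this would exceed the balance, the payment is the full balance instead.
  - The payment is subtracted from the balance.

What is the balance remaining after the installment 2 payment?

Installment 1: opening $185.12; payment $44.11; balance $141.01
Installment 2: opening $141.01; payment $44.11; balance $96.90

$96.90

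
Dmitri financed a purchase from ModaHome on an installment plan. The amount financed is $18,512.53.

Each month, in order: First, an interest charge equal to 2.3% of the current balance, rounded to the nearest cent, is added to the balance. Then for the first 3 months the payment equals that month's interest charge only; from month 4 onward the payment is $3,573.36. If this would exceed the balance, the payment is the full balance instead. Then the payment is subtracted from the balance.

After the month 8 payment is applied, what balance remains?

# | Opening | Interest | Payment | End bal
1 | $18,512.53 | $425.79 | $425.79 | $18,512.53
2 | $18,512.53 | $425.79 | $425.79 | $18,512.53
3 | $18,512.53 | $425.79 | $425.79 | $18,512.53
4 | $18,512.53 | $425.79 | $3,573.36 | $15,364.96
5 | $15,364.96 | $353.39 | $3,573.36 | $12,144.99
6 | $12,144.99 | $279.33 | $3,573.36 | $8,850.96
7 | $8,850.96 | $203.57 | $3,573.36 | $5,481.17
8 | $5,481.17 | $126.07 | $3,573.36 | $2,033.88

$2,033.88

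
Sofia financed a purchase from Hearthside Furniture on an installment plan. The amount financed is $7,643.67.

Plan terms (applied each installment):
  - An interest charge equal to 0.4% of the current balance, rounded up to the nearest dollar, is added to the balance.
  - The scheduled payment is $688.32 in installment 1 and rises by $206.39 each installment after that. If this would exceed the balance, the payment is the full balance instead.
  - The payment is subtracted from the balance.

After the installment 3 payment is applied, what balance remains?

Installment 1: opening $7,643.67; interest $31.00 → $7,674.67; payment $688.32; balance $6,986.35
Installment 2: opening $6,986.35; interest $28.00 → $7,014.35; payment $894.71; balance $6,119.64
Installment 3: opening $6,119.64; interest $25.00 → $6,144.64; payment $1,101.10; balance $5,043.54

$5,043.54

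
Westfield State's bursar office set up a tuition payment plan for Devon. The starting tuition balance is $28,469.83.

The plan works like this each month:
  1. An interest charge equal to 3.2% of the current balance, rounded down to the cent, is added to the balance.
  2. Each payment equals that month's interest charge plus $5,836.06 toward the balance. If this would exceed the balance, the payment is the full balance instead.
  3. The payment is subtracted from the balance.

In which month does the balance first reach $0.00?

5

Month 1: opening $28,469.83; interest $911.03 → $29,380.86; payment $6,747.09; balance $22,633.77
Month 2: opening $22,633.77; interest $724.28 → $23,358.05; payment $6,560.34; balance $16,797.71
Month 3: opening $16,797.71; interest $537.52 → $17,335.23; payment $6,373.58; balance $10,961.65
Month 4: opening $10,961.65; interest $350.77 → $11,312.42; payment $6,186.83; balance $5,125.59
Month 5: opening $5,125.59; interest $164.01 → $5,289.60; payment $5,289.60; balance $0.00
Balance reaches $0.00 in month 5.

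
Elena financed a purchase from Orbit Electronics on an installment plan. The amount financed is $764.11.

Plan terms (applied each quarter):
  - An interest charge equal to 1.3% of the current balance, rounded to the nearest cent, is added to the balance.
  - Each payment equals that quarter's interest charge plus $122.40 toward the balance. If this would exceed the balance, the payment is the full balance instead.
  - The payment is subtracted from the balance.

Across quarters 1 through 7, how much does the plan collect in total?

Quarter 1: opening $764.11; interest $9.93 → $774.04; payment $132.33; balance $641.71
Quarter 2: opening $641.71; interest $8.34 → $650.05; payment $130.74; balance $519.31
Quarter 3: opening $519.31; interest $6.75 → $526.06; payment $129.15; balance $396.91
Quarter 4: opening $396.91; interest $5.16 → $402.07; payment $127.56; balance $274.51
Quarter 5: opening $274.51; interest $3.57 → $278.08; payment $125.97; balance $152.11
Quarter 6: opening $152.11; interest $1.98 → $154.09; payment $124.38; balance $29.71
Quarter 7: opening $29.71; interest $0.39 → $30.10; payment $30.10; balance $0.00
Total paid: $800.23

$800.23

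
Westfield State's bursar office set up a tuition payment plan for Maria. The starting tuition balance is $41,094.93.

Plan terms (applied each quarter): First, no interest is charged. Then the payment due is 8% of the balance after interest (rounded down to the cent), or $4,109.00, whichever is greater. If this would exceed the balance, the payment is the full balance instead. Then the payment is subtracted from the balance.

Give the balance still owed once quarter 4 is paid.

Quarter 1: $41,094.93 − $4,109.00 → $36,985.93
Quarter 2: $36,985.93 − $4,109.00 → $32,876.93
Quarter 3: $32,876.93 − $4,109.00 → $28,767.93
Quarter 4: $28,767.93 − $4,109.00 → $24,658.93

$24,658.93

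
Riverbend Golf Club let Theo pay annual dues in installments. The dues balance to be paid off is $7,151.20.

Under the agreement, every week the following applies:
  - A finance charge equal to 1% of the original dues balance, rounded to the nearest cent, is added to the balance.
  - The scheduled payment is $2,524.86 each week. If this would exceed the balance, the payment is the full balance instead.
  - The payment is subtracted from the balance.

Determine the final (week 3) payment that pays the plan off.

$2,316.01

Week 1: opening $7,151.20; interest $71.51 → $7,222.71; payment $2,524.86; balance $4,697.85
Week 2: opening $4,697.85; interest $71.51 → $4,769.36; payment $2,524.86; balance $2,244.50
Week 3: opening $2,244.50; interest $71.51 → $2,316.01; payment $2,316.01; balance $0.00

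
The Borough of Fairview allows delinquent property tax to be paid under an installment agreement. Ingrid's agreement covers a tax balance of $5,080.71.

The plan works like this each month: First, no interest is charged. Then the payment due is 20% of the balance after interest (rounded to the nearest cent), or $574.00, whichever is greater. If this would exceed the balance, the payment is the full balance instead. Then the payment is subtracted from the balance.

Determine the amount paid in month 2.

# | Opening | Payment | End bal
1 | $5,080.71 | $1,016.14 | $4,064.57
2 | $4,064.57 | $812.91 | $3,251.66

$812.91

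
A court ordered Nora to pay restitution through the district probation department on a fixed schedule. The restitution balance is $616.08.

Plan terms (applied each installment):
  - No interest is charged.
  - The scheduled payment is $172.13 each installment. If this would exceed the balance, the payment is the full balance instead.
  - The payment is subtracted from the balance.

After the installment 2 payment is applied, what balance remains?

Installment 1: $616.08 − $172.13 → $443.95
Installment 2: $443.95 − $172.13 → $271.82

$271.82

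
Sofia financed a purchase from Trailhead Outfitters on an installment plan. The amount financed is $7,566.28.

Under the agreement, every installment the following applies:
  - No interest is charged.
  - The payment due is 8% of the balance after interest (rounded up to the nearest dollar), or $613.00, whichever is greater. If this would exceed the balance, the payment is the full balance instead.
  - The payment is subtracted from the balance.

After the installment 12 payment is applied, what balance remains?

Installment 1: opening $7,566.28; payment $613.00; balance $6,953.28
Installment 2: opening $6,953.28; payment $613.00; balance $6,340.28
Installment 3: opening $6,340.28; payment $613.00; balance $5,727.28
Installment 4: opening $5,727.28; payment $613.00; balance $5,114.28
Installment 5: opening $5,114.28; payment $613.00; balance $4,501.28
Installment 6: opening $4,501.28; payment $613.00; balance $3,888.28
Installment 7: opening $3,888.28; payment $613.00; balance $3,275.28
Installment 8: opening $3,275.28; payment $613.00; balance $2,662.28
Installment 9: opening $2,662.28; payment $613.00; balance $2,049.28
Installment 10: opening $2,049.28; payment $613.00; balance $1,436.28
Installment 11: opening $1,436.28; payment $613.00; balance $823.28
Installment 12: opening $823.28; payment $613.00; balance $210.28

$210.28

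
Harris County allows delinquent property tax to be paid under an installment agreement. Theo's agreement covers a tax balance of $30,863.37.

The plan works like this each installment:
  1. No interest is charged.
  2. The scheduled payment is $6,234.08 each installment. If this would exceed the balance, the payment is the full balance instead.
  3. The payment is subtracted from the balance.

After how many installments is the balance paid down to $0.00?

# | Opening | Payment | End bal
1 | $30,863.37 | $6,234.08 | $24,629.29
2 | $24,629.29 | $6,234.08 | $18,395.21
3 | $18,395.21 | $6,234.08 | $12,161.13
4 | $12,161.13 | $6,234.08 | $5,927.05
5 | $5,927.05 | $5,927.05 | $0.00
Balance reaches $0.00 in installment 5.

5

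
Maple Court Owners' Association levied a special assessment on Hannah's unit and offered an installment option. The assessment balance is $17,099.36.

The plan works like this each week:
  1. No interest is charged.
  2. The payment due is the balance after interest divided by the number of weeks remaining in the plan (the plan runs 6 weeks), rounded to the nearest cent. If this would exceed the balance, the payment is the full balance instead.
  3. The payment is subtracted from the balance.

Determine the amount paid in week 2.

$2,849.89

Week 1: opening $17,099.36; payment $2,849.89; balance $14,249.47
Week 2: opening $14,249.47; payment $2,849.89; balance $11,399.58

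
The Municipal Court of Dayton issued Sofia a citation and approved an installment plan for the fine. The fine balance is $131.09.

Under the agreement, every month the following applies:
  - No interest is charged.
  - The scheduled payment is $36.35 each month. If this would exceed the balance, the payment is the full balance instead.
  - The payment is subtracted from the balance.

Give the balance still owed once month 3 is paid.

Month 1: opening $131.09; payment $36.35; balance $94.74
Month 2: opening $94.74; payment $36.35; balance $58.39
Month 3: opening $58.39; payment $36.35; balance $22.04

$22.04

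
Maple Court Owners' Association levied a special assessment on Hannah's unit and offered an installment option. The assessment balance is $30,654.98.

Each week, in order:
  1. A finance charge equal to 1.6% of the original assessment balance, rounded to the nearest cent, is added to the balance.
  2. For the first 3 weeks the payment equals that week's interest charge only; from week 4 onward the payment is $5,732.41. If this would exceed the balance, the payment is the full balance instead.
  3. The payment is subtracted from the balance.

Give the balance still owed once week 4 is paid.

# | Opening | Interest | Payment | End bal
1 | $30,654.98 | $490.48 | $490.48 | $30,654.98
2 | $30,654.98 | $490.48 | $490.48 | $30,654.98
3 | $30,654.98 | $490.48 | $490.48 | $30,654.98
4 | $30,654.98 | $490.48 | $5,732.41 | $25,413.05

$25,413.05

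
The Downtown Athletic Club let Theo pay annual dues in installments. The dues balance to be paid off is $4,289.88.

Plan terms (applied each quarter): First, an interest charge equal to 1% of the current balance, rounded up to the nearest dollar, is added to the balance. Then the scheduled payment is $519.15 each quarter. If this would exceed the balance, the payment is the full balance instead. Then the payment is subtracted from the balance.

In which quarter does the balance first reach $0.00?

9

Quarter 1: opening $4,289.88; interest $43.00 → $4,332.88; payment $519.15; balance $3,813.73
Quarter 2: opening $3,813.73; interest $39.00 → $3,852.73; payment $519.15; balance $3,333.58
Quarter 3: opening $3,333.58; interest $34.00 → $3,367.58; payment $519.15; balance $2,848.43
Quarter 4: opening $2,848.43; interest $29.00 → $2,877.43; payment $519.15; balance $2,358.28
Quarter 5: opening $2,358.28; interest $24.00 → $2,382.28; payment $519.15; balance $1,863.13
Quarter 6: opening $1,863.13; interest $19.00 → $1,882.13; payment $519.15; balance $1,362.98
Quarter 7: opening $1,362.98; interest $14.00 → $1,376.98; payment $519.15; balance $857.83
Quarter 8: opening $857.83; interest $9.00 → $866.83; payment $519.15; balance $347.68
Quarter 9: opening $347.68; interest $4.00 → $351.68; payment $351.68; balance $0.00
Balance reaches $0.00 in quarter 9.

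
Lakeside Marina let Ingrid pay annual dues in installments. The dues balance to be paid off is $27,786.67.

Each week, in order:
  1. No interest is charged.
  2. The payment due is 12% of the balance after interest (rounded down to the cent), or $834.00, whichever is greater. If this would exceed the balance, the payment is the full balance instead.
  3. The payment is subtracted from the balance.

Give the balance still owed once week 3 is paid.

$18,935.84

Week 1: $27,786.67 − $3,334.40 → $24,452.27
Week 2: $24,452.27 − $2,934.27 → $21,518.00
Week 3: $21,518.00 − $2,582.16 → $18,935.84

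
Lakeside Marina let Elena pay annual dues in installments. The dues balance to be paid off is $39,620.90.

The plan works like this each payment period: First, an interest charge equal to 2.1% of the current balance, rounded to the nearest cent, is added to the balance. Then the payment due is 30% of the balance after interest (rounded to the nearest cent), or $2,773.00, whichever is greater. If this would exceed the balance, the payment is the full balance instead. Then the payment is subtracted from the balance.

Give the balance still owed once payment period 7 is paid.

# | Opening | Interest | Payment | End bal
1 | $39,620.90 | $832.04 | $12,135.88 | $28,317.06
2 | $28,317.06 | $594.66 | $8,673.52 | $20,238.20
3 | $20,238.20 | $425.00 | $6,198.96 | $14,464.24
4 | $14,464.24 | $303.75 | $4,430.40 | $10,337.59
5 | $10,337.59 | $217.09 | $3,166.40 | $7,388.28
6 | $7,388.28 | $155.15 | $2,773.00 | $4,770.43
7 | $4,770.43 | $100.18 | $2,773.00 | $2,097.61

$2,097.61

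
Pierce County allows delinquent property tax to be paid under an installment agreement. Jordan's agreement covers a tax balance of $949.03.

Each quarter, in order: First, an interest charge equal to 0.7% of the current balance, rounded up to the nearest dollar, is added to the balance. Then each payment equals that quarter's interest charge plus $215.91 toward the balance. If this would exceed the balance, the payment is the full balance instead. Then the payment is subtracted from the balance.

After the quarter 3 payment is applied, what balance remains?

Quarter 1: $949.03 +$7.00 interest = $956.03; pay $222.91 → $733.12
Quarter 2: $733.12 +$6.00 interest = $739.12; pay $221.91 → $517.21
Quarter 3: $517.21 +$4.00 interest = $521.21; pay $219.91 → $301.30

$301.30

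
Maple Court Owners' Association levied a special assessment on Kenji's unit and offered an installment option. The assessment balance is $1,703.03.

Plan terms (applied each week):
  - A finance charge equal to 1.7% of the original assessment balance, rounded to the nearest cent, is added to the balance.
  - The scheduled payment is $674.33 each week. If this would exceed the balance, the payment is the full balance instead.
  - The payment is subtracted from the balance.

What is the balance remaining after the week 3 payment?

Week 1: $1,703.03 +$28.95 interest = $1,731.98; pay $674.33 → $1,057.65
Week 2: $1,057.65 +$28.95 interest = $1,086.60; pay $674.33 → $412.27
Week 3: $412.27 +$28.95 interest = $441.22; pay $441.22 → $0.00

$0.00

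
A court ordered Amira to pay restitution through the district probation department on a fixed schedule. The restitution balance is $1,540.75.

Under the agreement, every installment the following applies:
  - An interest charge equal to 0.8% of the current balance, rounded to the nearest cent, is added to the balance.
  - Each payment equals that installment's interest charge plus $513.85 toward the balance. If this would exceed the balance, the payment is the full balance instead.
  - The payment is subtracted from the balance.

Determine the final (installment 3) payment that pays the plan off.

# | Opening | Interest | Payment | End bal
1 | $1,540.75 | $12.33 | $526.18 | $1,026.90
2 | $1,026.90 | $8.22 | $522.07 | $513.05
3 | $513.05 | $4.10 | $517.15 | $0.00

$517.15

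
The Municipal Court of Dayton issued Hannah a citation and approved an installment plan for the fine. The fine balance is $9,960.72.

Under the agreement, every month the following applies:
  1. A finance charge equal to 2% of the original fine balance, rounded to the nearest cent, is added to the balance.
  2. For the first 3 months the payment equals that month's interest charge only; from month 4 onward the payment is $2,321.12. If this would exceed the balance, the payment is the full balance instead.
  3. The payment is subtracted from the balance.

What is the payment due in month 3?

$199.21

Month 1: opening $9,960.72; interest $199.21 → $10,159.93; payment $199.21; balance $9,960.72
Month 2: opening $9,960.72; interest $199.21 → $10,159.93; payment $199.21; balance $9,960.72
Month 3: opening $9,960.72; interest $199.21 → $10,159.93; payment $199.21; balance $9,960.72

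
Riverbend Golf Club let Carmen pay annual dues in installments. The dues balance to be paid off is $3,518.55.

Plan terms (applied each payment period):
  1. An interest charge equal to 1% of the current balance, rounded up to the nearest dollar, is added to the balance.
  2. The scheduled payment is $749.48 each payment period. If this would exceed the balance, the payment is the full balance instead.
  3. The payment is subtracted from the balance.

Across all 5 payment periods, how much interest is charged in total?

Payment period 1: $3,518.55 +$36.00 interest = $3,554.55; pay $749.48 → $2,805.07
Payment period 2: $2,805.07 +$29.00 interest = $2,834.07; pay $749.48 → $2,084.59
Payment period 3: $2,084.59 +$21.00 interest = $2,105.59; pay $749.48 → $1,356.11
Payment period 4: $1,356.11 +$14.00 interest = $1,370.11; pay $749.48 → $620.63
Payment period 5: $620.63 +$7.00 interest = $627.63; pay $627.63 → $0.00
Total interest: $36.00 + $29.00 + $21.00 + $14.00 + $7.00 = $107.00

$107.00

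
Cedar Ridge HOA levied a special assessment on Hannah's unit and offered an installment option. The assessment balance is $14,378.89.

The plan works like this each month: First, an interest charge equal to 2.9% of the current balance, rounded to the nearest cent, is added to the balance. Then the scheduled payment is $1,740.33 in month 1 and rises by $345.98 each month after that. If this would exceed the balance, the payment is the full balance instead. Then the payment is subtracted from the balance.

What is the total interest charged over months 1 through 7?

$1,711.36

Month 1: opening $14,378.89; interest $416.99 → $14,795.88; payment $1,740.33; balance $13,055.55
Month 2: opening $13,055.55; interest $378.61 → $13,434.16; payment $2,086.31; balance $11,347.85
Month 3: opening $11,347.85; interest $329.09 → $11,676.94; payment $2,432.29; balance $9,244.65
Month 4: opening $9,244.65; interest $268.09 → $9,512.74; payment $2,778.27; balance $6,734.47
Month 5: opening $6,734.47; interest $195.30 → $6,929.77; payment $3,124.25; balance $3,805.52
Month 6: opening $3,805.52; interest $110.36 → $3,915.88; payment $3,470.23; balance $445.65
Month 7: opening $445.65; interest $12.92 → $458.57; payment $458.57; balance $0.00
Total interest: $416.99 + $378.61 + $329.09 + $268.09 + $195.30 + $110.36 + $12.92 = $1,711.36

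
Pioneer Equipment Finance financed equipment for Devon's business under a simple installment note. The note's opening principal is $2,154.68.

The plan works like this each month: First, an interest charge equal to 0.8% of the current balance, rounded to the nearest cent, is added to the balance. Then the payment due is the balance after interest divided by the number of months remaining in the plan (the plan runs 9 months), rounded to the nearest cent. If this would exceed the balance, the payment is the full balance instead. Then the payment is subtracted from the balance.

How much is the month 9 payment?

Month 1: opening $2,154.68; interest $17.24 → $2,171.92; payment $241.32; balance $1,930.60
Month 2: opening $1,930.60; interest $15.44 → $1,946.04; payment $243.26; balance $1,702.78
Month 3: opening $1,702.78; interest $13.62 → $1,716.40; payment $245.20; balance $1,471.20
Month 4: opening $1,471.20; interest $11.77 → $1,482.97; payment $247.16; balance $1,235.81
Month 5: opening $1,235.81; interest $9.89 → $1,245.70; payment $249.14; balance $996.56
Month 6: opening $996.56; interest $7.97 → $1,004.53; payment $251.13; balance $753.40
Month 7: opening $753.40; interest $6.03 → $759.43; payment $253.14; balance $506.29
Month 8: opening $506.29; interest $4.05 → $510.34; payment $255.17; balance $255.17
Month 9: opening $255.17; interest $2.04 → $257.21; payment $257.21; balance $0.00

$257.21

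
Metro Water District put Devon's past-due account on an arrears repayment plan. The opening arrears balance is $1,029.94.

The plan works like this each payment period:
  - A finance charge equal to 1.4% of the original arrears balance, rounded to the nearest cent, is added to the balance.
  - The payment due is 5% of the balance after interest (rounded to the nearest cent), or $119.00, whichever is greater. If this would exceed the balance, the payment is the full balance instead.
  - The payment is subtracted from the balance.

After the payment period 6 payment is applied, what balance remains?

$402.46

# | Opening | Interest | Payment | End bal
1 | $1,029.94 | $14.42 | $119.00 | $925.36
2 | $925.36 | $14.42 | $119.00 | $820.78
3 | $820.78 | $14.42 | $119.00 | $716.20
4 | $716.20 | $14.42 | $119.00 | $611.62
5 | $611.62 | $14.42 | $119.00 | $507.04
6 | $507.04 | $14.42 | $119.00 | $402.46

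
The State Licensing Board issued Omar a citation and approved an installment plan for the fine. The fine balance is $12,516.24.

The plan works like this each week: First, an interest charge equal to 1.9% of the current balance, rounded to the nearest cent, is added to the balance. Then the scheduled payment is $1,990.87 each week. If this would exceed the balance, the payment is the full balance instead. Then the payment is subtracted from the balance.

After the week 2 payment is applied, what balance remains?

Week 1: opening $12,516.24; interest $237.81 → $12,754.05; payment $1,990.87; balance $10,763.18
Week 2: opening $10,763.18; interest $204.50 → $10,967.68; payment $1,990.87; balance $8,976.81

$8,976.81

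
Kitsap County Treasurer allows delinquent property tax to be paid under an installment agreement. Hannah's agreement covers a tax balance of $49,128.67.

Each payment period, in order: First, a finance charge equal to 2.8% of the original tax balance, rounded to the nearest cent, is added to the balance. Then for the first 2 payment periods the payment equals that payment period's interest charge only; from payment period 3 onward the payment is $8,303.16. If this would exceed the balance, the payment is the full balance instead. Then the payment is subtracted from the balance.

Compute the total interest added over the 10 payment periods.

$13,756.00

Payment period 1: opening $49,128.67; interest $1,375.60 → $50,504.27; payment $1,375.60; balance $49,128.67
Payment period 2: opening $49,128.67; interest $1,375.60 → $50,504.27; payment $1,375.60; balance $49,128.67
Payment period 3: opening $49,128.67; interest $1,375.60 → $50,504.27; payment $8,303.16; balance $42,201.11
Payment period 4: opening $42,201.11; interest $1,375.60 → $43,576.71; payment $8,303.16; balance $35,273.55
Payment period 5: opening $35,273.55; interest $1,375.60 → $36,649.15; payment $8,303.16; balance $28,345.99
Payment period 6: opening $28,345.99; interest $1,375.60 → $29,721.59; payment $8,303.16; balance $21,418.43
Payment period 7: opening $21,418.43; interest $1,375.60 → $22,794.03; payment $8,303.16; balance $14,490.87
Payment period 8: opening $14,490.87; interest $1,375.60 → $15,866.47; payment $8,303.16; balance $7,563.31
Payment period 9: opening $7,563.31; interest $1,375.60 → $8,938.91; payment $8,303.16; balance $635.75
Payment period 10: opening $635.75; interest $1,375.60 → $2,011.35; payment $2,011.35; balance $0.00
Total interest: $1,375.60 + $1,375.60 + $1,375.60 + $1,375.60 + $1,375.60 + $1,375.60 + $1,375.60 + $1,375.60 + $1,375.60 + $1,375.60 = $13,756.00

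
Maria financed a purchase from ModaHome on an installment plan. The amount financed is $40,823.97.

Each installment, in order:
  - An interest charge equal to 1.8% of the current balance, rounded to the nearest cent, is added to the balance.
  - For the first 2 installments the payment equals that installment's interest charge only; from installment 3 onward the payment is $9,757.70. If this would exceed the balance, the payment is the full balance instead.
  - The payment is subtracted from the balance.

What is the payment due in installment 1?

$734.83

Installment 1: opening $40,823.97; interest $734.83 → $41,558.80; payment $734.83; balance $40,823.97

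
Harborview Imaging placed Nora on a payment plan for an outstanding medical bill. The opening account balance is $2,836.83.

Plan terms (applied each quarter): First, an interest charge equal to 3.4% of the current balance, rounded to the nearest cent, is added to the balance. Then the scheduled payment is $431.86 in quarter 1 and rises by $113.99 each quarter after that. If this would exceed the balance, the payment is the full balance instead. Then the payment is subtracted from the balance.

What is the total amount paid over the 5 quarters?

Quarter 1: $2,836.83 +$96.45 interest = $2,933.28; pay $431.86 → $2,501.42
Quarter 2: $2,501.42 +$85.05 interest = $2,586.47; pay $545.85 → $2,040.62
Quarter 3: $2,040.62 +$69.38 interest = $2,110.00; pay $659.84 → $1,450.16
Quarter 4: $1,450.16 +$49.31 interest = $1,499.47; pay $773.83 → $725.64
Quarter 5: $725.64 +$24.67 interest = $750.31; pay $750.31 → $0.00
Total paid: $3,161.69

$3,161.69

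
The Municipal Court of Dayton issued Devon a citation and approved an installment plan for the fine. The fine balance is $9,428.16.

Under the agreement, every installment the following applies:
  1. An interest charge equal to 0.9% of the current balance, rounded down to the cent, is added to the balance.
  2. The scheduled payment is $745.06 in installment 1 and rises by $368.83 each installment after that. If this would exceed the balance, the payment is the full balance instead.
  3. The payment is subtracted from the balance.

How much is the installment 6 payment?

Installment 1: $9,428.16 +$84.85 interest = $9,513.01; pay $745.06 → $8,767.95
Installment 2: $8,767.95 +$78.91 interest = $8,846.86; pay $1,113.89 → $7,732.97
Installment 3: $7,732.97 +$69.59 interest = $7,802.56; pay $1,482.72 → $6,319.84
Installment 4: $6,319.84 +$56.87 interest = $6,376.71; pay $1,851.55 → $4,525.16
Installment 5: $4,525.16 +$40.72 interest = $4,565.88; pay $2,220.38 → $2,345.50
Installment 6: $2,345.50 +$21.10 interest = $2,366.60; pay $2,366.60 → $0.00

$2,366.60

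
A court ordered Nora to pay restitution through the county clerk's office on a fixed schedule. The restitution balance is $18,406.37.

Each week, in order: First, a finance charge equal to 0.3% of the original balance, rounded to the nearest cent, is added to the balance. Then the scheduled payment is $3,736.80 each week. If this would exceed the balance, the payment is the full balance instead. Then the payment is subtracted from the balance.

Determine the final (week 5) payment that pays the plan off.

$3,735.27

Week 1: $18,406.37 +$55.22 interest = $18,461.59; pay $3,736.80 → $14,724.79
Week 2: $14,724.79 +$55.22 interest = $14,780.01; pay $3,736.80 → $11,043.21
Week 3: $11,043.21 +$55.22 interest = $11,098.43; pay $3,736.80 → $7,361.63
Week 4: $7,361.63 +$55.22 interest = $7,416.85; pay $3,736.80 → $3,680.05
Week 5: $3,680.05 +$55.22 interest = $3,735.27; pay $3,735.27 → $0.00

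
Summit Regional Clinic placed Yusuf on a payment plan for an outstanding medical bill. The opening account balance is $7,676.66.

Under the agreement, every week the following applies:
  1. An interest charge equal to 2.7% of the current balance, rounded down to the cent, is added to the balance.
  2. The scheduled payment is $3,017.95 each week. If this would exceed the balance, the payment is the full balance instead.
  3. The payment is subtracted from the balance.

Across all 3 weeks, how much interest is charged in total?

$392.08

Week 1: opening $7,676.66; interest $207.26 → $7,883.92; payment $3,017.95; balance $4,865.97
Week 2: opening $4,865.97; interest $131.38 → $4,997.35; payment $3,017.95; balance $1,979.40
Week 3: opening $1,979.40; interest $53.44 → $2,032.84; payment $2,032.84; balance $0.00
Total interest: $207.26 + $131.38 + $53.44 = $392.08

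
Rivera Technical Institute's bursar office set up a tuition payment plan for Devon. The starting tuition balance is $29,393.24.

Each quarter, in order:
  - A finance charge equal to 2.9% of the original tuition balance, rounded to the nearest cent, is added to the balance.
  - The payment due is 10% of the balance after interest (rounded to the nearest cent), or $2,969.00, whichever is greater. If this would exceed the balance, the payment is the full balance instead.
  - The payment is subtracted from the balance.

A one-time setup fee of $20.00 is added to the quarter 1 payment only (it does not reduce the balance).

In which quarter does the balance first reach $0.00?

14

Quarter 1: opening $29,393.24; interest $852.40 → $30,245.64; payment $3,024.56 (+ $20.00 fee); balance $27,221.08
Quarter 2: opening $27,221.08; interest $852.40 → $28,073.48; payment $2,969.00; balance $25,104.48
Quarter 3: opening $25,104.48; interest $852.40 → $25,956.88; payment $2,969.00; balance $22,987.88
Quarter 4: opening $22,987.88; interest $852.40 → $23,840.28; payment $2,969.00; balance $20,871.28
Quarter 5: opening $20,871.28; interest $852.40 → $21,723.68; payment $2,969.00; balance $18,754.68
Quarter 6: opening $18,754.68; interest $852.40 → $19,607.08; payment $2,969.00; balance $16,638.08
Quarter 7: opening $16,638.08; interest $852.40 → $17,490.48; payment $2,969.00; balance $14,521.48
Quarter 8: opening $14,521.48; interest $852.40 → $15,373.88; payment $2,969.00; balance $12,404.88
Quarter 9: opening $12,404.88; interest $852.40 → $13,257.28; payment $2,969.00; balance $10,288.28
Quarter 10: opening $10,288.28; interest $852.40 → $11,140.68; payment $2,969.00; balance $8,171.68
Quarter 11: opening $8,171.68; interest $852.40 → $9,024.08; payment $2,969.00; balance $6,055.08
Quarter 12: opening $6,055.08; interest $852.40 → $6,907.48; payment $2,969.00; balance $3,938.48
Quarter 13: opening $3,938.48; interest $852.40 → $4,790.88; payment $2,969.00; balance $1,821.88
Quarter 14: opening $1,821.88; interest $852.40 → $2,674.28; payment $2,674.28; balance $0.00
Balance reaches $0.00 in quarter 14.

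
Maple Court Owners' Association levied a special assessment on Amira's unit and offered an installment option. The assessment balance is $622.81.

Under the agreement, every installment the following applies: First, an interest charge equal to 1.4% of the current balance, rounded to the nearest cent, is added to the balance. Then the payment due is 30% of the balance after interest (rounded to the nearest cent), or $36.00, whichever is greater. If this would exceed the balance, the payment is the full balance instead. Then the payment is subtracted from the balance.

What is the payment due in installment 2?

$134.48

Installment 1: $622.81 +$8.72 interest = $631.53; pay $189.46 → $442.07
Installment 2: $442.07 +$6.19 interest = $448.26; pay $134.48 → $313.78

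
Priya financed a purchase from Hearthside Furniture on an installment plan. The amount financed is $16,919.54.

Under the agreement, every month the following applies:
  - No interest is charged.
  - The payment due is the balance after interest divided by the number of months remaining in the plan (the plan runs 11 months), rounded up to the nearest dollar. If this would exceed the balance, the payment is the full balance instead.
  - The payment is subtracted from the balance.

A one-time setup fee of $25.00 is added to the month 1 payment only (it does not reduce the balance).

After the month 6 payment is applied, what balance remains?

$7,689.54

Month 1: opening $16,919.54; payment $1,539.00 (+ $25.00 fee); balance $15,380.54
Month 2: opening $15,380.54; payment $1,539.00; balance $13,841.54
Month 3: opening $13,841.54; payment $1,538.00; balance $12,303.54
Month 4: opening $12,303.54; payment $1,538.00; balance $10,765.54
Month 5: opening $10,765.54; payment $1,538.00; balance $9,227.54
Month 6: opening $9,227.54; payment $1,538.00; balance $7,689.54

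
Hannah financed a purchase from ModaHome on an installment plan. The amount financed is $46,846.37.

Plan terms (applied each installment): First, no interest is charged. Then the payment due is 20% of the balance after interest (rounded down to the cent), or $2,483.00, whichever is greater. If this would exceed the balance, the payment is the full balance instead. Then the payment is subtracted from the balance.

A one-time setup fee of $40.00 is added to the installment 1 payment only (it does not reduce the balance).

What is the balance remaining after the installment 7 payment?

Installment 1: $46,846.37 − $9,369.27 (+ $40.00 fee) → $37,477.10
Installment 2: $37,477.10 − $7,495.42 → $29,981.68
Installment 3: $29,981.68 − $5,996.33 → $23,985.35
Installment 4: $23,985.35 − $4,797.07 → $19,188.28
Installment 5: $19,188.28 − $3,837.65 → $15,350.63
Installment 6: $15,350.63 − $3,070.12 → $12,280.51
Installment 7: $12,280.51 − $2,483.00 → $9,797.51

$9,797.51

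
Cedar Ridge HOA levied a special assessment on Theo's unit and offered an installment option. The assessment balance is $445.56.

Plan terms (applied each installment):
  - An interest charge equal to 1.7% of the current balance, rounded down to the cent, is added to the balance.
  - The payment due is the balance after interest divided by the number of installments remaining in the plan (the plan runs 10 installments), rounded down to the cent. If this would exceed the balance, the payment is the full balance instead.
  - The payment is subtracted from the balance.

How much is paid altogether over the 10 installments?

Installment 1: $445.56 +$7.57 interest = $453.13; pay $45.31 → $407.82
Installment 2: $407.82 +$6.93 interest = $414.75; pay $46.08 → $368.67
Installment 3: $368.67 +$6.26 interest = $374.93; pay $46.86 → $328.07
Installment 4: $328.07 +$5.57 interest = $333.64; pay $47.66 → $285.98
Installment 5: $285.98 +$4.86 interest = $290.84; pay $48.47 → $242.37
Installment 6: $242.37 +$4.12 interest = $246.49; pay $49.29 → $197.20
Installment 7: $197.20 +$3.35 interest = $200.55; pay $50.13 → $150.42
Installment 8: $150.42 +$2.55 interest = $152.97; pay $50.99 → $101.98
Installment 9: $101.98 +$1.73 interest = $103.71; pay $51.85 → $51.86
Installment 10: $51.86 +$0.88 interest = $52.74; pay $52.74 → $0.00
Total paid: $489.38

$489.38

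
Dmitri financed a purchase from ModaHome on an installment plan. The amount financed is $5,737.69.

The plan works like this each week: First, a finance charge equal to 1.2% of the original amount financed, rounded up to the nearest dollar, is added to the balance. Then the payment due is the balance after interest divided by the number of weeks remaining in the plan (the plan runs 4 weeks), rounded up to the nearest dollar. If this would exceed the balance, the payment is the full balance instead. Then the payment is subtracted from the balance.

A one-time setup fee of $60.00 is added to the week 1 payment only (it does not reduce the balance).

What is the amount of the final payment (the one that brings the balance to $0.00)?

# | Opening | Interest | Payment | Fee | End bal
1 | $5,737.69 | $69.00 | $1,452.00 | $60.00 | $4,354.69
2 | $4,354.69 | $69.00 | $1,475.00 | — | $2,948.69
3 | $2,948.69 | $69.00 | $1,509.00 | — | $1,508.69
4 | $1,508.69 | $69.00 | $1,577.69 | — | $0.00

$1,577.69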